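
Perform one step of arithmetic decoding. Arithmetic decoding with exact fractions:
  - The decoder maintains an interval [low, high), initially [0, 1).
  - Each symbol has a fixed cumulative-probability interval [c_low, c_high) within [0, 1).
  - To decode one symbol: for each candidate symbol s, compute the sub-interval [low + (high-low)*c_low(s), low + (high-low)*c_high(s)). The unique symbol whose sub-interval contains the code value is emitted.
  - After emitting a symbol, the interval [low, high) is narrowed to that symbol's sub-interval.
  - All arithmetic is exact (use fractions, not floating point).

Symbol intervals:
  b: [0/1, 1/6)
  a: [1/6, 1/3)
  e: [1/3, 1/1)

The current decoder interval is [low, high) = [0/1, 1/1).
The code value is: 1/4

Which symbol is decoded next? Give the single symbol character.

Answer: a

Derivation:
Interval width = high − low = 1/1 − 0/1 = 1/1
Scaled code = (code − low) / width = (1/4 − 0/1) / 1/1 = 1/4
  b: [0/1, 1/6) 
  a: [1/6, 1/3) ← scaled code falls here ✓
  e: [1/3, 1/1) 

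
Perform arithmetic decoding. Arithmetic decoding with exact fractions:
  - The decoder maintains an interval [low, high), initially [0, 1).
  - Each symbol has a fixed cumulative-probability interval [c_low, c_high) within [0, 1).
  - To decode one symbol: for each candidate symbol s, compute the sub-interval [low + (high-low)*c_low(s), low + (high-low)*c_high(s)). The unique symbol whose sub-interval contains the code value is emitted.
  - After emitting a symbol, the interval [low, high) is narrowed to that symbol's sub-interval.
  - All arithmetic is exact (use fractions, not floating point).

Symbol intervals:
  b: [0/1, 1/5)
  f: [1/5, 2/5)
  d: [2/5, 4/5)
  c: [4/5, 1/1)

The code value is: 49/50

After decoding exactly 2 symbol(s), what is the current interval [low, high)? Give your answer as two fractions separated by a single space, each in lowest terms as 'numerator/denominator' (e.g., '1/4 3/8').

Answer: 24/25 1/1

Derivation:
Step 1: interval [0/1, 1/1), width = 1/1 - 0/1 = 1/1
  'b': [0/1 + 1/1*0/1, 0/1 + 1/1*1/5) = [0/1, 1/5)
  'f': [0/1 + 1/1*1/5, 0/1 + 1/1*2/5) = [1/5, 2/5)
  'd': [0/1 + 1/1*2/5, 0/1 + 1/1*4/5) = [2/5, 4/5)
  'c': [0/1 + 1/1*4/5, 0/1 + 1/1*1/1) = [4/5, 1/1) <- contains code 49/50
  emit 'c', narrow to [4/5, 1/1)
Step 2: interval [4/5, 1/1), width = 1/1 - 4/5 = 1/5
  'b': [4/5 + 1/5*0/1, 4/5 + 1/5*1/5) = [4/5, 21/25)
  'f': [4/5 + 1/5*1/5, 4/5 + 1/5*2/5) = [21/25, 22/25)
  'd': [4/5 + 1/5*2/5, 4/5 + 1/5*4/5) = [22/25, 24/25)
  'c': [4/5 + 1/5*4/5, 4/5 + 1/5*1/1) = [24/25, 1/1) <- contains code 49/50
  emit 'c', narrow to [24/25, 1/1)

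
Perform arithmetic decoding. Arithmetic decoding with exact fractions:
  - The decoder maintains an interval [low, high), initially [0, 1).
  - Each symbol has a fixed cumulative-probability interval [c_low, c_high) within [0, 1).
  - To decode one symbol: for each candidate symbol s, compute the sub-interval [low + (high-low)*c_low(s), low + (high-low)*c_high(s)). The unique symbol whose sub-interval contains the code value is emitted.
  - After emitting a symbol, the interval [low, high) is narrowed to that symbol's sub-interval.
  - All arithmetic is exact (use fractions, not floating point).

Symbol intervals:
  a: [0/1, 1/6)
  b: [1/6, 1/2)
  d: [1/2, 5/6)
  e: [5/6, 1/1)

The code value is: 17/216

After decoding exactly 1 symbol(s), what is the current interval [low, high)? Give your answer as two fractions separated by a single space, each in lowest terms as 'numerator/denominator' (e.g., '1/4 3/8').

Answer: 0/1 1/6

Derivation:
Step 1: interval [0/1, 1/1), width = 1/1 - 0/1 = 1/1
  'a': [0/1 + 1/1*0/1, 0/1 + 1/1*1/6) = [0/1, 1/6) <- contains code 17/216
  'b': [0/1 + 1/1*1/6, 0/1 + 1/1*1/2) = [1/6, 1/2)
  'd': [0/1 + 1/1*1/2, 0/1 + 1/1*5/6) = [1/2, 5/6)
  'e': [0/1 + 1/1*5/6, 0/1 + 1/1*1/1) = [5/6, 1/1)
  emit 'a', narrow to [0/1, 1/6)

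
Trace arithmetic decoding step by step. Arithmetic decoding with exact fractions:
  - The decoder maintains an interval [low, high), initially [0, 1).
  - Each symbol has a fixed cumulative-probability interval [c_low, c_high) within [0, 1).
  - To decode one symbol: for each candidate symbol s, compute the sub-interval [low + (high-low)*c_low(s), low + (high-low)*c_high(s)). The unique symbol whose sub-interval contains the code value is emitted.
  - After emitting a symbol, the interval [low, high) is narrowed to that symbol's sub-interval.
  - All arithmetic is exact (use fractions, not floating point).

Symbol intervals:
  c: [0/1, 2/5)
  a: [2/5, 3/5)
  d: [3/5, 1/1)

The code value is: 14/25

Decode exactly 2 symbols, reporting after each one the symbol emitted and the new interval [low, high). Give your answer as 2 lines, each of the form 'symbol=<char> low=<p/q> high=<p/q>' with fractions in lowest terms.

Step 1: interval [0/1, 1/1), width = 1/1 - 0/1 = 1/1
  'c': [0/1 + 1/1*0/1, 0/1 + 1/1*2/5) = [0/1, 2/5)
  'a': [0/1 + 1/1*2/5, 0/1 + 1/1*3/5) = [2/5, 3/5) <- contains code 14/25
  'd': [0/1 + 1/1*3/5, 0/1 + 1/1*1/1) = [3/5, 1/1)
  emit 'a', narrow to [2/5, 3/5)
Step 2: interval [2/5, 3/5), width = 3/5 - 2/5 = 1/5
  'c': [2/5 + 1/5*0/1, 2/5 + 1/5*2/5) = [2/5, 12/25)
  'a': [2/5 + 1/5*2/5, 2/5 + 1/5*3/5) = [12/25, 13/25)
  'd': [2/5 + 1/5*3/5, 2/5 + 1/5*1/1) = [13/25, 3/5) <- contains code 14/25
  emit 'd', narrow to [13/25, 3/5)

Answer: symbol=a low=2/5 high=3/5
symbol=d low=13/25 high=3/5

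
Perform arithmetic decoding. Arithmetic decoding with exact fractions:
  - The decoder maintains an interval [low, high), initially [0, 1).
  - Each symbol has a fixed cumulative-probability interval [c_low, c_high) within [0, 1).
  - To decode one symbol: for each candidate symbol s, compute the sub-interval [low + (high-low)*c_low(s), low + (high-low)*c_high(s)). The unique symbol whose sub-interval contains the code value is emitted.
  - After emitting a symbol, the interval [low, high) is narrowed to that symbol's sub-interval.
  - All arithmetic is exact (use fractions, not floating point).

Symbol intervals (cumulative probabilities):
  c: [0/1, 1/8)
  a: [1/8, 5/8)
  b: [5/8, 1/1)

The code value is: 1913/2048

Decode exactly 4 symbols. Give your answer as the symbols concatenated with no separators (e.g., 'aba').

Step 1: interval [0/1, 1/1), width = 1/1 - 0/1 = 1/1
  'c': [0/1 + 1/1*0/1, 0/1 + 1/1*1/8) = [0/1, 1/8)
  'a': [0/1 + 1/1*1/8, 0/1 + 1/1*5/8) = [1/8, 5/8)
  'b': [0/1 + 1/1*5/8, 0/1 + 1/1*1/1) = [5/8, 1/1) <- contains code 1913/2048
  emit 'b', narrow to [5/8, 1/1)
Step 2: interval [5/8, 1/1), width = 1/1 - 5/8 = 3/8
  'c': [5/8 + 3/8*0/1, 5/8 + 3/8*1/8) = [5/8, 43/64)
  'a': [5/8 + 3/8*1/8, 5/8 + 3/8*5/8) = [43/64, 55/64)
  'b': [5/8 + 3/8*5/8, 5/8 + 3/8*1/1) = [55/64, 1/1) <- contains code 1913/2048
  emit 'b', narrow to [55/64, 1/1)
Step 3: interval [55/64, 1/1), width = 1/1 - 55/64 = 9/64
  'c': [55/64 + 9/64*0/1, 55/64 + 9/64*1/8) = [55/64, 449/512)
  'a': [55/64 + 9/64*1/8, 55/64 + 9/64*5/8) = [449/512, 485/512) <- contains code 1913/2048
  'b': [55/64 + 9/64*5/8, 55/64 + 9/64*1/1) = [485/512, 1/1)
  emit 'a', narrow to [449/512, 485/512)
Step 4: interval [449/512, 485/512), width = 485/512 - 449/512 = 9/128
  'c': [449/512 + 9/128*0/1, 449/512 + 9/128*1/8) = [449/512, 907/1024)
  'a': [449/512 + 9/128*1/8, 449/512 + 9/128*5/8) = [907/1024, 943/1024)
  'b': [449/512 + 9/128*5/8, 449/512 + 9/128*1/1) = [943/1024, 485/512) <- contains code 1913/2048
  emit 'b', narrow to [943/1024, 485/512)

Answer: bbab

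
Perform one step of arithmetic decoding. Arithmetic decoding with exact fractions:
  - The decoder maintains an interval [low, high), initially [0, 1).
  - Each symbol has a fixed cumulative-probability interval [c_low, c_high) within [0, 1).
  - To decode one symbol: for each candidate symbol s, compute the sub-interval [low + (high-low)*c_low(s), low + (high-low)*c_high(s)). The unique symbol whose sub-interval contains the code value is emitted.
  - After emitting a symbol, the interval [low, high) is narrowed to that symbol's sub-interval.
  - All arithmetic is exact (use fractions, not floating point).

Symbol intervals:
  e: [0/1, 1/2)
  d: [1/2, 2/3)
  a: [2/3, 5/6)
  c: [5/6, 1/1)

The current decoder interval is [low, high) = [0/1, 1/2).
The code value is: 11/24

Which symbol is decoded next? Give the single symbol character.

Interval width = high − low = 1/2 − 0/1 = 1/2
Scaled code = (code − low) / width = (11/24 − 0/1) / 1/2 = 11/12
  e: [0/1, 1/2) 
  d: [1/2, 2/3) 
  a: [2/3, 5/6) 
  c: [5/6, 1/1) ← scaled code falls here ✓

Answer: c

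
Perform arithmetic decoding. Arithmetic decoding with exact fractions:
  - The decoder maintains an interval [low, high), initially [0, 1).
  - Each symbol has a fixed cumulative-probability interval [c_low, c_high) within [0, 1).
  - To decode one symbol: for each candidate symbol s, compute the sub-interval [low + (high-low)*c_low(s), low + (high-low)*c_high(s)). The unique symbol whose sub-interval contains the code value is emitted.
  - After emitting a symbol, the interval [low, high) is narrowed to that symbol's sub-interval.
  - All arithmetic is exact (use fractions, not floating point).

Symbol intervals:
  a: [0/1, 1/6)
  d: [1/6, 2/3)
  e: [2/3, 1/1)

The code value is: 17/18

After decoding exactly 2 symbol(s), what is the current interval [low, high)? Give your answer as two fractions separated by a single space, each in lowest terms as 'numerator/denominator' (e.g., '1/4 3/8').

Step 1: interval [0/1, 1/1), width = 1/1 - 0/1 = 1/1
  'a': [0/1 + 1/1*0/1, 0/1 + 1/1*1/6) = [0/1, 1/6)
  'd': [0/1 + 1/1*1/6, 0/1 + 1/1*2/3) = [1/6, 2/3)
  'e': [0/1 + 1/1*2/3, 0/1 + 1/1*1/1) = [2/3, 1/1) <- contains code 17/18
  emit 'e', narrow to [2/3, 1/1)
Step 2: interval [2/3, 1/1), width = 1/1 - 2/3 = 1/3
  'a': [2/3 + 1/3*0/1, 2/3 + 1/3*1/6) = [2/3, 13/18)
  'd': [2/3 + 1/3*1/6, 2/3 + 1/3*2/3) = [13/18, 8/9)
  'e': [2/3 + 1/3*2/3, 2/3 + 1/3*1/1) = [8/9, 1/1) <- contains code 17/18
  emit 'e', narrow to [8/9, 1/1)

Answer: 8/9 1/1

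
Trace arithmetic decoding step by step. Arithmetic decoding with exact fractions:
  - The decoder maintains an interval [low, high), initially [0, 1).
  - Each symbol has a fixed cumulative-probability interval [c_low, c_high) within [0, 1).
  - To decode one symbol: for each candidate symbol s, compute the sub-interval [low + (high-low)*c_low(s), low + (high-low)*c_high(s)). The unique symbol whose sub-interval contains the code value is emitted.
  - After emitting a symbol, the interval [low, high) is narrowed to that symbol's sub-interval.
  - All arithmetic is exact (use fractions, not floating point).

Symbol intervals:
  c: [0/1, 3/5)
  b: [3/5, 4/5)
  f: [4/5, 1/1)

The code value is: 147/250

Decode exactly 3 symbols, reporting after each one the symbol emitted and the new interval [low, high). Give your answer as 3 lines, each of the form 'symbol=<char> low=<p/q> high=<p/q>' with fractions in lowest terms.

Answer: symbol=c low=0/1 high=3/5
symbol=f low=12/25 high=3/5
symbol=f low=72/125 high=3/5

Derivation:
Step 1: interval [0/1, 1/1), width = 1/1 - 0/1 = 1/1
  'c': [0/1 + 1/1*0/1, 0/1 + 1/1*3/5) = [0/1, 3/5) <- contains code 147/250
  'b': [0/1 + 1/1*3/5, 0/1 + 1/1*4/5) = [3/5, 4/5)
  'f': [0/1 + 1/1*4/5, 0/1 + 1/1*1/1) = [4/5, 1/1)
  emit 'c', narrow to [0/1, 3/5)
Step 2: interval [0/1, 3/5), width = 3/5 - 0/1 = 3/5
  'c': [0/1 + 3/5*0/1, 0/1 + 3/5*3/5) = [0/1, 9/25)
  'b': [0/1 + 3/5*3/5, 0/1 + 3/5*4/5) = [9/25, 12/25)
  'f': [0/1 + 3/5*4/5, 0/1 + 3/5*1/1) = [12/25, 3/5) <- contains code 147/250
  emit 'f', narrow to [12/25, 3/5)
Step 3: interval [12/25, 3/5), width = 3/5 - 12/25 = 3/25
  'c': [12/25 + 3/25*0/1, 12/25 + 3/25*3/5) = [12/25, 69/125)
  'b': [12/25 + 3/25*3/5, 12/25 + 3/25*4/5) = [69/125, 72/125)
  'f': [12/25 + 3/25*4/5, 12/25 + 3/25*1/1) = [72/125, 3/5) <- contains code 147/250
  emit 'f', narrow to [72/125, 3/5)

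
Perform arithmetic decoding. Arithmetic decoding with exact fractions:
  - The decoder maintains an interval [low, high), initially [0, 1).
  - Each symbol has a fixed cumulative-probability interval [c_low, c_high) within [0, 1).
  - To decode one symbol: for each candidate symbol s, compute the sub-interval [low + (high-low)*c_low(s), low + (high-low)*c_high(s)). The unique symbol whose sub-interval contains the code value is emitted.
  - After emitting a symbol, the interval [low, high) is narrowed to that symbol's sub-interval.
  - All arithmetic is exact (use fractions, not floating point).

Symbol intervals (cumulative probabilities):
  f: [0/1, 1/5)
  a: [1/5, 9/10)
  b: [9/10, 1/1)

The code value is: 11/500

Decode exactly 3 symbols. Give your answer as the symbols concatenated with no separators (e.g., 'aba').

Answer: ffa

Derivation:
Step 1: interval [0/1, 1/1), width = 1/1 - 0/1 = 1/1
  'f': [0/1 + 1/1*0/1, 0/1 + 1/1*1/5) = [0/1, 1/5) <- contains code 11/500
  'a': [0/1 + 1/1*1/5, 0/1 + 1/1*9/10) = [1/5, 9/10)
  'b': [0/1 + 1/1*9/10, 0/1 + 1/1*1/1) = [9/10, 1/1)
  emit 'f', narrow to [0/1, 1/5)
Step 2: interval [0/1, 1/5), width = 1/5 - 0/1 = 1/5
  'f': [0/1 + 1/5*0/1, 0/1 + 1/5*1/5) = [0/1, 1/25) <- contains code 11/500
  'a': [0/1 + 1/5*1/5, 0/1 + 1/5*9/10) = [1/25, 9/50)
  'b': [0/1 + 1/5*9/10, 0/1 + 1/5*1/1) = [9/50, 1/5)
  emit 'f', narrow to [0/1, 1/25)
Step 3: interval [0/1, 1/25), width = 1/25 - 0/1 = 1/25
  'f': [0/1 + 1/25*0/1, 0/1 + 1/25*1/5) = [0/1, 1/125)
  'a': [0/1 + 1/25*1/5, 0/1 + 1/25*9/10) = [1/125, 9/250) <- contains code 11/500
  'b': [0/1 + 1/25*9/10, 0/1 + 1/25*1/1) = [9/250, 1/25)
  emit 'a', narrow to [1/125, 9/250)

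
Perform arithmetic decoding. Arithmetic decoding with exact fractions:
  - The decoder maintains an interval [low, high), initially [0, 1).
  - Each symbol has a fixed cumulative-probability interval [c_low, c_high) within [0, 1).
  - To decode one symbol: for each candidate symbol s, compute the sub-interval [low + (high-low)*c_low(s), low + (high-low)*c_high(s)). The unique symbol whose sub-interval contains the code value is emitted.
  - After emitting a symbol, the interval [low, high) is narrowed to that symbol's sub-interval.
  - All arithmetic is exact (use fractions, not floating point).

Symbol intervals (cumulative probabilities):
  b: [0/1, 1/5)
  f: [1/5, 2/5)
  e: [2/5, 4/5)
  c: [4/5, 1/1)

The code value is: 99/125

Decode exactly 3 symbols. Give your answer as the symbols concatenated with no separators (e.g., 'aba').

Answer: ecc

Derivation:
Step 1: interval [0/1, 1/1), width = 1/1 - 0/1 = 1/1
  'b': [0/1 + 1/1*0/1, 0/1 + 1/1*1/5) = [0/1, 1/5)
  'f': [0/1 + 1/1*1/5, 0/1 + 1/1*2/5) = [1/5, 2/5)
  'e': [0/1 + 1/1*2/5, 0/1 + 1/1*4/5) = [2/5, 4/5) <- contains code 99/125
  'c': [0/1 + 1/1*4/5, 0/1 + 1/1*1/1) = [4/5, 1/1)
  emit 'e', narrow to [2/5, 4/5)
Step 2: interval [2/5, 4/5), width = 4/5 - 2/5 = 2/5
  'b': [2/5 + 2/5*0/1, 2/5 + 2/5*1/5) = [2/5, 12/25)
  'f': [2/5 + 2/5*1/5, 2/5 + 2/5*2/5) = [12/25, 14/25)
  'e': [2/5 + 2/5*2/5, 2/5 + 2/5*4/5) = [14/25, 18/25)
  'c': [2/5 + 2/5*4/5, 2/5 + 2/5*1/1) = [18/25, 4/5) <- contains code 99/125
  emit 'c', narrow to [18/25, 4/5)
Step 3: interval [18/25, 4/5), width = 4/5 - 18/25 = 2/25
  'b': [18/25 + 2/25*0/1, 18/25 + 2/25*1/5) = [18/25, 92/125)
  'f': [18/25 + 2/25*1/5, 18/25 + 2/25*2/5) = [92/125, 94/125)
  'e': [18/25 + 2/25*2/5, 18/25 + 2/25*4/5) = [94/125, 98/125)
  'c': [18/25 + 2/25*4/5, 18/25 + 2/25*1/1) = [98/125, 4/5) <- contains code 99/125
  emit 'c', narrow to [98/125, 4/5)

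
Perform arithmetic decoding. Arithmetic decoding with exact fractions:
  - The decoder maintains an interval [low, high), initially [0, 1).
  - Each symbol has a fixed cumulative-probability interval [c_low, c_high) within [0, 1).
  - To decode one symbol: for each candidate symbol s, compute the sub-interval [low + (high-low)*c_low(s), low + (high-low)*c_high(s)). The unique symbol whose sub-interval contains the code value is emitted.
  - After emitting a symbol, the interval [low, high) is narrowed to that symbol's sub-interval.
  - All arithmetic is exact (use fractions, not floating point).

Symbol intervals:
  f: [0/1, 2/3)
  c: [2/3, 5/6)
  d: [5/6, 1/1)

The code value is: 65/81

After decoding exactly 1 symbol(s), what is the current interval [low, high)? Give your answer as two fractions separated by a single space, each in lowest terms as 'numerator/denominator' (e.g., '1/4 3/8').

Answer: 2/3 5/6

Derivation:
Step 1: interval [0/1, 1/1), width = 1/1 - 0/1 = 1/1
  'f': [0/1 + 1/1*0/1, 0/1 + 1/1*2/3) = [0/1, 2/3)
  'c': [0/1 + 1/1*2/3, 0/1 + 1/1*5/6) = [2/3, 5/6) <- contains code 65/81
  'd': [0/1 + 1/1*5/6, 0/1 + 1/1*1/1) = [5/6, 1/1)
  emit 'c', narrow to [2/3, 5/6)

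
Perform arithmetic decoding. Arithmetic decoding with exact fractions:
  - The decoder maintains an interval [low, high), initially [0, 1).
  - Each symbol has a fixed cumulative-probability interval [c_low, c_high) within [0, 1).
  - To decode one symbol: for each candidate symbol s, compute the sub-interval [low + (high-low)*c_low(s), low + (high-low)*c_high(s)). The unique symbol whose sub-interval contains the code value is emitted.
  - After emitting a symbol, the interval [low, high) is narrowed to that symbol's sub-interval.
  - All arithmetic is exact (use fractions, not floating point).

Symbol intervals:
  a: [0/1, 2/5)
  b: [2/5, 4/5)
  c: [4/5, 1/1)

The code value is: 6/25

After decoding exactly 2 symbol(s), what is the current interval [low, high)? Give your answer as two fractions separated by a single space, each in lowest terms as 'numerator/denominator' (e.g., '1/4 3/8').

Step 1: interval [0/1, 1/1), width = 1/1 - 0/1 = 1/1
  'a': [0/1 + 1/1*0/1, 0/1 + 1/1*2/5) = [0/1, 2/5) <- contains code 6/25
  'b': [0/1 + 1/1*2/5, 0/1 + 1/1*4/5) = [2/5, 4/5)
  'c': [0/1 + 1/1*4/5, 0/1 + 1/1*1/1) = [4/5, 1/1)
  emit 'a', narrow to [0/1, 2/5)
Step 2: interval [0/1, 2/5), width = 2/5 - 0/1 = 2/5
  'a': [0/1 + 2/5*0/1, 0/1 + 2/5*2/5) = [0/1, 4/25)
  'b': [0/1 + 2/5*2/5, 0/1 + 2/5*4/5) = [4/25, 8/25) <- contains code 6/25
  'c': [0/1 + 2/5*4/5, 0/1 + 2/5*1/1) = [8/25, 2/5)
  emit 'b', narrow to [4/25, 8/25)

Answer: 4/25 8/25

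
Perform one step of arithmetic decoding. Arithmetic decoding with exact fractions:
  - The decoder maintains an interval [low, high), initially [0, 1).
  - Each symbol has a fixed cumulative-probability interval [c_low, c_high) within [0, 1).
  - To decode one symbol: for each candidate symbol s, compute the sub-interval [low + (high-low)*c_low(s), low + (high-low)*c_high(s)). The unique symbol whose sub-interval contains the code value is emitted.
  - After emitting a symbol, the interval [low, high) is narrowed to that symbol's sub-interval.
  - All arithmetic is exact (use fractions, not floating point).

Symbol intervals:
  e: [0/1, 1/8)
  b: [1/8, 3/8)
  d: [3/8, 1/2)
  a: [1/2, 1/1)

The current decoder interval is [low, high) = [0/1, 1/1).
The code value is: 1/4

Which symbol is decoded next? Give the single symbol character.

Interval width = high − low = 1/1 − 0/1 = 1/1
Scaled code = (code − low) / width = (1/4 − 0/1) / 1/1 = 1/4
  e: [0/1, 1/8) 
  b: [1/8, 3/8) ← scaled code falls here ✓
  d: [3/8, 1/2) 
  a: [1/2, 1/1) 

Answer: b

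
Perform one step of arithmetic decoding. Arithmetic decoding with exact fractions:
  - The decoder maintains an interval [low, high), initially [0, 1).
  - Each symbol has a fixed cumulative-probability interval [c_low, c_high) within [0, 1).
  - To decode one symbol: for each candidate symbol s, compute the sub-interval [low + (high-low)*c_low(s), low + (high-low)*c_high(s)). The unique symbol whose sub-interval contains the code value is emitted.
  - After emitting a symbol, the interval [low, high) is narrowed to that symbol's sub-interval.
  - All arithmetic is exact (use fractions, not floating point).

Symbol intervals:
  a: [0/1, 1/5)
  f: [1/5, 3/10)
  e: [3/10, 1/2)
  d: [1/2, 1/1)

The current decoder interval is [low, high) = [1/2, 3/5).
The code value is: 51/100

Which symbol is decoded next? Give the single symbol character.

Answer: a

Derivation:
Interval width = high − low = 3/5 − 1/2 = 1/10
Scaled code = (code − low) / width = (51/100 − 1/2) / 1/10 = 1/10
  a: [0/1, 1/5) ← scaled code falls here ✓
  f: [1/5, 3/10) 
  e: [3/10, 1/2) 
  d: [1/2, 1/1) 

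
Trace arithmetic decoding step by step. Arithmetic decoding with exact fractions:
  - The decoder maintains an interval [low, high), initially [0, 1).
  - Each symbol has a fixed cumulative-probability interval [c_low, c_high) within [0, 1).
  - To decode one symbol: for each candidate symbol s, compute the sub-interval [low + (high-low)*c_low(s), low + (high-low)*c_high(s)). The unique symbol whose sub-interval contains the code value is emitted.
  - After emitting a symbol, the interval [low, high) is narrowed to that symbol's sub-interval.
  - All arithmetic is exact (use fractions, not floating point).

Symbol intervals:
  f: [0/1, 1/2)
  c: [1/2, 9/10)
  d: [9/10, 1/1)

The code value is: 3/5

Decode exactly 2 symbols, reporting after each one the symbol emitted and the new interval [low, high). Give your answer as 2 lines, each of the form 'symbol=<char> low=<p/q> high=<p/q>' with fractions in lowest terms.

Step 1: interval [0/1, 1/1), width = 1/1 - 0/1 = 1/1
  'f': [0/1 + 1/1*0/1, 0/1 + 1/1*1/2) = [0/1, 1/2)
  'c': [0/1 + 1/1*1/2, 0/1 + 1/1*9/10) = [1/2, 9/10) <- contains code 3/5
  'd': [0/1 + 1/1*9/10, 0/1 + 1/1*1/1) = [9/10, 1/1)
  emit 'c', narrow to [1/2, 9/10)
Step 2: interval [1/2, 9/10), width = 9/10 - 1/2 = 2/5
  'f': [1/2 + 2/5*0/1, 1/2 + 2/5*1/2) = [1/2, 7/10) <- contains code 3/5
  'c': [1/2 + 2/5*1/2, 1/2 + 2/5*9/10) = [7/10, 43/50)
  'd': [1/2 + 2/5*9/10, 1/2 + 2/5*1/1) = [43/50, 9/10)
  emit 'f', narrow to [1/2, 7/10)

Answer: symbol=c low=1/2 high=9/10
symbol=f low=1/2 high=7/10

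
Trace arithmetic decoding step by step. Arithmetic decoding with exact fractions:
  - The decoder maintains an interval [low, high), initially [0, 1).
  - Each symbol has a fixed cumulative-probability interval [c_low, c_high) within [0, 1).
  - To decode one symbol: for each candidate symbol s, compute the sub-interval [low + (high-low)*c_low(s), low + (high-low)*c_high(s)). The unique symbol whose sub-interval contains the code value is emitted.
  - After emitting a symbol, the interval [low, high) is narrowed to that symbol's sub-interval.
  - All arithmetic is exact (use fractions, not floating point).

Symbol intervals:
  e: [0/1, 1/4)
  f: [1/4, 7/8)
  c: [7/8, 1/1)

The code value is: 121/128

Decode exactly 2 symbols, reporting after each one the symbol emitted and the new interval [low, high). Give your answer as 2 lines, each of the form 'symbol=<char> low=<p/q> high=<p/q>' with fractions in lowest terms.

Answer: symbol=c low=7/8 high=1/1
symbol=f low=29/32 high=63/64

Derivation:
Step 1: interval [0/1, 1/1), width = 1/1 - 0/1 = 1/1
  'e': [0/1 + 1/1*0/1, 0/1 + 1/1*1/4) = [0/1, 1/4)
  'f': [0/1 + 1/1*1/4, 0/1 + 1/1*7/8) = [1/4, 7/8)
  'c': [0/1 + 1/1*7/8, 0/1 + 1/1*1/1) = [7/8, 1/1) <- contains code 121/128
  emit 'c', narrow to [7/8, 1/1)
Step 2: interval [7/8, 1/1), width = 1/1 - 7/8 = 1/8
  'e': [7/8 + 1/8*0/1, 7/8 + 1/8*1/4) = [7/8, 29/32)
  'f': [7/8 + 1/8*1/4, 7/8 + 1/8*7/8) = [29/32, 63/64) <- contains code 121/128
  'c': [7/8 + 1/8*7/8, 7/8 + 1/8*1/1) = [63/64, 1/1)
  emit 'f', narrow to [29/32, 63/64)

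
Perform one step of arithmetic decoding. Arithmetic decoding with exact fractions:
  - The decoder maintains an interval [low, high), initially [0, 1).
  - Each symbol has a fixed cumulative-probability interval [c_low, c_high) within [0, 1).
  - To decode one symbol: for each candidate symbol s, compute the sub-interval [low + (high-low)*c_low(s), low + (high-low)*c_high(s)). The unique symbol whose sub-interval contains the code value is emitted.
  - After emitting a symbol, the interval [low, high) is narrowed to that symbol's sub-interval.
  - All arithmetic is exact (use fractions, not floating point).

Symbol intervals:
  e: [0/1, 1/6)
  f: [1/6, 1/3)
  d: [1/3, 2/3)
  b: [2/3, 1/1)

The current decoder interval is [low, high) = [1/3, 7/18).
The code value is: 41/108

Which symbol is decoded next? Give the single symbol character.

Answer: b

Derivation:
Interval width = high − low = 7/18 − 1/3 = 1/18
Scaled code = (code − low) / width = (41/108 − 1/3) / 1/18 = 5/6
  e: [0/1, 1/6) 
  f: [1/6, 1/3) 
  d: [1/3, 2/3) 
  b: [2/3, 1/1) ← scaled code falls here ✓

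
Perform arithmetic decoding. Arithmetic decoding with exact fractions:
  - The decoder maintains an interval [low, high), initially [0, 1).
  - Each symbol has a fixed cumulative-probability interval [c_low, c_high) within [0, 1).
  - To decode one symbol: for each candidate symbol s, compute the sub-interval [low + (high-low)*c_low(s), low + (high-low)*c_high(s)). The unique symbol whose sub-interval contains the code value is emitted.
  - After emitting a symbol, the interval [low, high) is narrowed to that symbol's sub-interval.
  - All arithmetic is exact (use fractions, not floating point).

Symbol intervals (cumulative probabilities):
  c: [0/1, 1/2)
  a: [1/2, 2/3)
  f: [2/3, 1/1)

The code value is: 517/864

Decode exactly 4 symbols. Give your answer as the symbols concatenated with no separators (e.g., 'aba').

Step 1: interval [0/1, 1/1), width = 1/1 - 0/1 = 1/1
  'c': [0/1 + 1/1*0/1, 0/1 + 1/1*1/2) = [0/1, 1/2)
  'a': [0/1 + 1/1*1/2, 0/1 + 1/1*2/3) = [1/2, 2/3) <- contains code 517/864
  'f': [0/1 + 1/1*2/3, 0/1 + 1/1*1/1) = [2/3, 1/1)
  emit 'a', narrow to [1/2, 2/3)
Step 2: interval [1/2, 2/3), width = 2/3 - 1/2 = 1/6
  'c': [1/2 + 1/6*0/1, 1/2 + 1/6*1/2) = [1/2, 7/12)
  'a': [1/2 + 1/6*1/2, 1/2 + 1/6*2/3) = [7/12, 11/18) <- contains code 517/864
  'f': [1/2 + 1/6*2/3, 1/2 + 1/6*1/1) = [11/18, 2/3)
  emit 'a', narrow to [7/12, 11/18)
Step 3: interval [7/12, 11/18), width = 11/18 - 7/12 = 1/36
  'c': [7/12 + 1/36*0/1, 7/12 + 1/36*1/2) = [7/12, 43/72)
  'a': [7/12 + 1/36*1/2, 7/12 + 1/36*2/3) = [43/72, 65/108) <- contains code 517/864
  'f': [7/12 + 1/36*2/3, 7/12 + 1/36*1/1) = [65/108, 11/18)
  emit 'a', narrow to [43/72, 65/108)
Step 4: interval [43/72, 65/108), width = 65/108 - 43/72 = 1/216
  'c': [43/72 + 1/216*0/1, 43/72 + 1/216*1/2) = [43/72, 259/432) <- contains code 517/864
  'a': [43/72 + 1/216*1/2, 43/72 + 1/216*2/3) = [259/432, 389/648)
  'f': [43/72 + 1/216*2/3, 43/72 + 1/216*1/1) = [389/648, 65/108)
  emit 'c', narrow to [43/72, 259/432)

Answer: aaac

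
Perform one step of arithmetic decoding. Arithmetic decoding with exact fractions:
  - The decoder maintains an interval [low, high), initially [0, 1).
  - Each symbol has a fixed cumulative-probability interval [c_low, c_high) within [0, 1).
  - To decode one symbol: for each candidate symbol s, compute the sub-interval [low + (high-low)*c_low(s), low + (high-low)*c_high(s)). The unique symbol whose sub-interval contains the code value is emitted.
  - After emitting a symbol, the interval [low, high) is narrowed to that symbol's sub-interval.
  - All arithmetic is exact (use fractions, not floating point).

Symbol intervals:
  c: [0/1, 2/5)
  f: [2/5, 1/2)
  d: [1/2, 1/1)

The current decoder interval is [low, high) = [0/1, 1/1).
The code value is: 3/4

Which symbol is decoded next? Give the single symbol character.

Answer: d

Derivation:
Interval width = high − low = 1/1 − 0/1 = 1/1
Scaled code = (code − low) / width = (3/4 − 0/1) / 1/1 = 3/4
  c: [0/1, 2/5) 
  f: [2/5, 1/2) 
  d: [1/2, 1/1) ← scaled code falls here ✓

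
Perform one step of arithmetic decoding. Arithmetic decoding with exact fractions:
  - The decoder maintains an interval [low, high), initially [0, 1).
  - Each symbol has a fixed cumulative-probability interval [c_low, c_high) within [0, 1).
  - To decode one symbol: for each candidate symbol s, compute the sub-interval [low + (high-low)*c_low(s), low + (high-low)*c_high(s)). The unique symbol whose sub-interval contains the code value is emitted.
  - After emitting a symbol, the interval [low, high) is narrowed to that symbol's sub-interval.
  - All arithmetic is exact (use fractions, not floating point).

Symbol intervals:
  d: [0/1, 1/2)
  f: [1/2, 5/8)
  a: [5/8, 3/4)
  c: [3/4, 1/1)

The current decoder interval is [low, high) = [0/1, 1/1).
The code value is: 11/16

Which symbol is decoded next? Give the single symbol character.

Answer: a

Derivation:
Interval width = high − low = 1/1 − 0/1 = 1/1
Scaled code = (code − low) / width = (11/16 − 0/1) / 1/1 = 11/16
  d: [0/1, 1/2) 
  f: [1/2, 5/8) 
  a: [5/8, 3/4) ← scaled code falls here ✓
  c: [3/4, 1/1) 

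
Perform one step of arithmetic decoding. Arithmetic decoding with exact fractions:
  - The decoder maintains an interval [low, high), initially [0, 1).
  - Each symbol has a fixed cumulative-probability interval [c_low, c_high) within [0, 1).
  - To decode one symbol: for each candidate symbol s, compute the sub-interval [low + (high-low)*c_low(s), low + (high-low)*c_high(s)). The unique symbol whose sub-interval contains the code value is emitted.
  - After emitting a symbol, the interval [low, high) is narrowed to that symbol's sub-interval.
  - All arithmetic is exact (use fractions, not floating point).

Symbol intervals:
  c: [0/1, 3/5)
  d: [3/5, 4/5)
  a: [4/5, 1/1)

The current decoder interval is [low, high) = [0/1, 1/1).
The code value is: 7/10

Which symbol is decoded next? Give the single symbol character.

Answer: d

Derivation:
Interval width = high − low = 1/1 − 0/1 = 1/1
Scaled code = (code − low) / width = (7/10 − 0/1) / 1/1 = 7/10
  c: [0/1, 3/5) 
  d: [3/5, 4/5) ← scaled code falls here ✓
  a: [4/5, 1/1) 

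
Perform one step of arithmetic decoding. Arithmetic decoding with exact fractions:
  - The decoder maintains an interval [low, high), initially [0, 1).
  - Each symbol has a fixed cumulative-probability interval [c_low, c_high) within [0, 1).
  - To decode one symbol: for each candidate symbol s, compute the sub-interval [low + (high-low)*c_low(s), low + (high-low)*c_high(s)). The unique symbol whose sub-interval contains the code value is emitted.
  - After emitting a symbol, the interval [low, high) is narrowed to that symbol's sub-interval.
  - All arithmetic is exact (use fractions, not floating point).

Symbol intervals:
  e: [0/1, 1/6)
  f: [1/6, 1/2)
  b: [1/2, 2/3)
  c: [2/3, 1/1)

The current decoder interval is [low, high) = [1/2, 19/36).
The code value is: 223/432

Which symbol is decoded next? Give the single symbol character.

Interval width = high − low = 19/36 − 1/2 = 1/36
Scaled code = (code − low) / width = (223/432 − 1/2) / 1/36 = 7/12
  e: [0/1, 1/6) 
  f: [1/6, 1/2) 
  b: [1/2, 2/3) ← scaled code falls here ✓
  c: [2/3, 1/1) 

Answer: b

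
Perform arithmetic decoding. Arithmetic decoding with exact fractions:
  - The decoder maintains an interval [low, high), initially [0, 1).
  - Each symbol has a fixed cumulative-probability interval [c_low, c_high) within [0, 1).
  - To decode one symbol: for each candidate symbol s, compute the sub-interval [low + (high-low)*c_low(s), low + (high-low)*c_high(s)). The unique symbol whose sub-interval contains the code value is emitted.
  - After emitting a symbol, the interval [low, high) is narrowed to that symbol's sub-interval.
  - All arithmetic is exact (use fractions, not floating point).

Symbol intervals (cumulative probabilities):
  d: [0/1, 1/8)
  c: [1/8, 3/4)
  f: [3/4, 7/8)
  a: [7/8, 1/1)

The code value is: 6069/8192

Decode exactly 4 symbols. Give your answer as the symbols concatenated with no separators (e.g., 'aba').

Step 1: interval [0/1, 1/1), width = 1/1 - 0/1 = 1/1
  'd': [0/1 + 1/1*0/1, 0/1 + 1/1*1/8) = [0/1, 1/8)
  'c': [0/1 + 1/1*1/8, 0/1 + 1/1*3/4) = [1/8, 3/4) <- contains code 6069/8192
  'f': [0/1 + 1/1*3/4, 0/1 + 1/1*7/8) = [3/4, 7/8)
  'a': [0/1 + 1/1*7/8, 0/1 + 1/1*1/1) = [7/8, 1/1)
  emit 'c', narrow to [1/8, 3/4)
Step 2: interval [1/8, 3/4), width = 3/4 - 1/8 = 5/8
  'd': [1/8 + 5/8*0/1, 1/8 + 5/8*1/8) = [1/8, 13/64)
  'c': [1/8 + 5/8*1/8, 1/8 + 5/8*3/4) = [13/64, 19/32)
  'f': [1/8 + 5/8*3/4, 1/8 + 5/8*7/8) = [19/32, 43/64)
  'a': [1/8 + 5/8*7/8, 1/8 + 5/8*1/1) = [43/64, 3/4) <- contains code 6069/8192
  emit 'a', narrow to [43/64, 3/4)
Step 3: interval [43/64, 3/4), width = 3/4 - 43/64 = 5/64
  'd': [43/64 + 5/64*0/1, 43/64 + 5/64*1/8) = [43/64, 349/512)
  'c': [43/64 + 5/64*1/8, 43/64 + 5/64*3/4) = [349/512, 187/256)
  'f': [43/64 + 5/64*3/4, 43/64 + 5/64*7/8) = [187/256, 379/512)
  'a': [43/64 + 5/64*7/8, 43/64 + 5/64*1/1) = [379/512, 3/4) <- contains code 6069/8192
  emit 'a', narrow to [379/512, 3/4)
Step 4: interval [379/512, 3/4), width = 3/4 - 379/512 = 5/512
  'd': [379/512 + 5/512*0/1, 379/512 + 5/512*1/8) = [379/512, 3037/4096) <- contains code 6069/8192
  'c': [379/512 + 5/512*1/8, 379/512 + 5/512*3/4) = [3037/4096, 1531/2048)
  'f': [379/512 + 5/512*3/4, 379/512 + 5/512*7/8) = [1531/2048, 3067/4096)
  'a': [379/512 + 5/512*7/8, 379/512 + 5/512*1/1) = [3067/4096, 3/4)
  emit 'd', narrow to [379/512, 3037/4096)

Answer: caad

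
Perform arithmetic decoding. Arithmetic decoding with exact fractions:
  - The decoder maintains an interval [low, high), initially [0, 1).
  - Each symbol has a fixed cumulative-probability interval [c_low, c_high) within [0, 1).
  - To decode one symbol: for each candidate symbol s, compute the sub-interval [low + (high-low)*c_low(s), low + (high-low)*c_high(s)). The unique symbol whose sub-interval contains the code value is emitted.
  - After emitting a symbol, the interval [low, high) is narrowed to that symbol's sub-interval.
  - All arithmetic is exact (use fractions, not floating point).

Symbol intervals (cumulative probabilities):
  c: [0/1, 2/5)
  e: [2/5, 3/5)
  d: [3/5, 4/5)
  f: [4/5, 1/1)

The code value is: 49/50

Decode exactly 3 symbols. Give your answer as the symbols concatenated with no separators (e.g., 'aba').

Step 1: interval [0/1, 1/1), width = 1/1 - 0/1 = 1/1
  'c': [0/1 + 1/1*0/1, 0/1 + 1/1*2/5) = [0/1, 2/5)
  'e': [0/1 + 1/1*2/5, 0/1 + 1/1*3/5) = [2/5, 3/5)
  'd': [0/1 + 1/1*3/5, 0/1 + 1/1*4/5) = [3/5, 4/5)
  'f': [0/1 + 1/1*4/5, 0/1 + 1/1*1/1) = [4/5, 1/1) <- contains code 49/50
  emit 'f', narrow to [4/5, 1/1)
Step 2: interval [4/5, 1/1), width = 1/1 - 4/5 = 1/5
  'c': [4/5 + 1/5*0/1, 4/5 + 1/5*2/5) = [4/5, 22/25)
  'e': [4/5 + 1/5*2/5, 4/5 + 1/5*3/5) = [22/25, 23/25)
  'd': [4/5 + 1/5*3/5, 4/5 + 1/5*4/5) = [23/25, 24/25)
  'f': [4/5 + 1/5*4/5, 4/5 + 1/5*1/1) = [24/25, 1/1) <- contains code 49/50
  emit 'f', narrow to [24/25, 1/1)
Step 3: interval [24/25, 1/1), width = 1/1 - 24/25 = 1/25
  'c': [24/25 + 1/25*0/1, 24/25 + 1/25*2/5) = [24/25, 122/125)
  'e': [24/25 + 1/25*2/5, 24/25 + 1/25*3/5) = [122/125, 123/125) <- contains code 49/50
  'd': [24/25 + 1/25*3/5, 24/25 + 1/25*4/5) = [123/125, 124/125)
  'f': [24/25 + 1/25*4/5, 24/25 + 1/25*1/1) = [124/125, 1/1)
  emit 'e', narrow to [122/125, 123/125)

Answer: ffe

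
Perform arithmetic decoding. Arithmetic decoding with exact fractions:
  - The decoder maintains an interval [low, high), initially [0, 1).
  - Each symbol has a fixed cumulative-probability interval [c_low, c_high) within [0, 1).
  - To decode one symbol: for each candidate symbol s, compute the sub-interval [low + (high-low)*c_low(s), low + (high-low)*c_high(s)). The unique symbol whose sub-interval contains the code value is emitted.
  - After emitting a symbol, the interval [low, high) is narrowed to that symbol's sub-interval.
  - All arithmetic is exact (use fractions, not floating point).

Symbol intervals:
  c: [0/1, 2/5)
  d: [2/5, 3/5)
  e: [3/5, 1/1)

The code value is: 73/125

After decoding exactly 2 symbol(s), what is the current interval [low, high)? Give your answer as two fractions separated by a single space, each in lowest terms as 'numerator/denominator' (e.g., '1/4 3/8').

Step 1: interval [0/1, 1/1), width = 1/1 - 0/1 = 1/1
  'c': [0/1 + 1/1*0/1, 0/1 + 1/1*2/5) = [0/1, 2/5)
  'd': [0/1 + 1/1*2/5, 0/1 + 1/1*3/5) = [2/5, 3/5) <- contains code 73/125
  'e': [0/1 + 1/1*3/5, 0/1 + 1/1*1/1) = [3/5, 1/1)
  emit 'd', narrow to [2/5, 3/5)
Step 2: interval [2/5, 3/5), width = 3/5 - 2/5 = 1/5
  'c': [2/5 + 1/5*0/1, 2/5 + 1/5*2/5) = [2/5, 12/25)
  'd': [2/5 + 1/5*2/5, 2/5 + 1/5*3/5) = [12/25, 13/25)
  'e': [2/5 + 1/5*3/5, 2/5 + 1/5*1/1) = [13/25, 3/5) <- contains code 73/125
  emit 'e', narrow to [13/25, 3/5)

Answer: 13/25 3/5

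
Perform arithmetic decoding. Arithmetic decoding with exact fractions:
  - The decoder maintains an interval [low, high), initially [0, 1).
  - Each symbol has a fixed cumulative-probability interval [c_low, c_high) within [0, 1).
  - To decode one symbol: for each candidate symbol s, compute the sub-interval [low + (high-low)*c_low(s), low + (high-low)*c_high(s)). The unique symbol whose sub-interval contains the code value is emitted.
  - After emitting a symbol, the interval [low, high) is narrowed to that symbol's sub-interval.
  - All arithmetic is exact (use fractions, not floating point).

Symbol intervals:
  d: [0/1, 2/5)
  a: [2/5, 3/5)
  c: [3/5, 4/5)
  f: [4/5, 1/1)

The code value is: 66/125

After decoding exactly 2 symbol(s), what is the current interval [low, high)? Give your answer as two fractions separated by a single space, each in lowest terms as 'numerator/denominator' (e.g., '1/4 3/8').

Answer: 13/25 14/25

Derivation:
Step 1: interval [0/1, 1/1), width = 1/1 - 0/1 = 1/1
  'd': [0/1 + 1/1*0/1, 0/1 + 1/1*2/5) = [0/1, 2/5)
  'a': [0/1 + 1/1*2/5, 0/1 + 1/1*3/5) = [2/5, 3/5) <- contains code 66/125
  'c': [0/1 + 1/1*3/5, 0/1 + 1/1*4/5) = [3/5, 4/5)
  'f': [0/1 + 1/1*4/5, 0/1 + 1/1*1/1) = [4/5, 1/1)
  emit 'a', narrow to [2/5, 3/5)
Step 2: interval [2/5, 3/5), width = 3/5 - 2/5 = 1/5
  'd': [2/5 + 1/5*0/1, 2/5 + 1/5*2/5) = [2/5, 12/25)
  'a': [2/5 + 1/5*2/5, 2/5 + 1/5*3/5) = [12/25, 13/25)
  'c': [2/5 + 1/5*3/5, 2/5 + 1/5*4/5) = [13/25, 14/25) <- contains code 66/125
  'f': [2/5 + 1/5*4/5, 2/5 + 1/5*1/1) = [14/25, 3/5)
  emit 'c', narrow to [13/25, 14/25)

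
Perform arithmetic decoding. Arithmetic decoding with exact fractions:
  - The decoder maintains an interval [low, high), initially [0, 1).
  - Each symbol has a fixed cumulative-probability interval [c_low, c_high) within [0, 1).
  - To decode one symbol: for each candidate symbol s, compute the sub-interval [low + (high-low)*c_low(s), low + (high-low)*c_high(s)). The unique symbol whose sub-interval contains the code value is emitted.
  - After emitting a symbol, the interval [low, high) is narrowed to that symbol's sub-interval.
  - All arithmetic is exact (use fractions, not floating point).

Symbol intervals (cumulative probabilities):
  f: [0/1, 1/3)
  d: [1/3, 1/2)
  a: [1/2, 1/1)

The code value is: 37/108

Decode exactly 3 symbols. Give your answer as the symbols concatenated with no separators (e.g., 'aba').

Step 1: interval [0/1, 1/1), width = 1/1 - 0/1 = 1/1
  'f': [0/1 + 1/1*0/1, 0/1 + 1/1*1/3) = [0/1, 1/3)
  'd': [0/1 + 1/1*1/3, 0/1 + 1/1*1/2) = [1/3, 1/2) <- contains code 37/108
  'a': [0/1 + 1/1*1/2, 0/1 + 1/1*1/1) = [1/2, 1/1)
  emit 'd', narrow to [1/3, 1/2)
Step 2: interval [1/3, 1/2), width = 1/2 - 1/3 = 1/6
  'f': [1/3 + 1/6*0/1, 1/3 + 1/6*1/3) = [1/3, 7/18) <- contains code 37/108
  'd': [1/3 + 1/6*1/3, 1/3 + 1/6*1/2) = [7/18, 5/12)
  'a': [1/3 + 1/6*1/2, 1/3 + 1/6*1/1) = [5/12, 1/2)
  emit 'f', narrow to [1/3, 7/18)
Step 3: interval [1/3, 7/18), width = 7/18 - 1/3 = 1/18
  'f': [1/3 + 1/18*0/1, 1/3 + 1/18*1/3) = [1/3, 19/54) <- contains code 37/108
  'd': [1/3 + 1/18*1/3, 1/3 + 1/18*1/2) = [19/54, 13/36)
  'a': [1/3 + 1/18*1/2, 1/3 + 1/18*1/1) = [13/36, 7/18)
  emit 'f', narrow to [1/3, 19/54)

Answer: dff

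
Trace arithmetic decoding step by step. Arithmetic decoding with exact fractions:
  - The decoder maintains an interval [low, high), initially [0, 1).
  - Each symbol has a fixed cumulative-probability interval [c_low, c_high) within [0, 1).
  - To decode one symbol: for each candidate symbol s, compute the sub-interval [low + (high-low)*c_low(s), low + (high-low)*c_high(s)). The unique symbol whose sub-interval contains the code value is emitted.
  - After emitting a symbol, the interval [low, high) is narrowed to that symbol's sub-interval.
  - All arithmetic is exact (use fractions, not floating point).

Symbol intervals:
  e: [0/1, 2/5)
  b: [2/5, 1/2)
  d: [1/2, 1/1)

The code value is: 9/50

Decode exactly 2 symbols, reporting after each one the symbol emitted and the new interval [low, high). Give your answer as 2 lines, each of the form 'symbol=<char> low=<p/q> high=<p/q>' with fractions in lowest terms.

Answer: symbol=e low=0/1 high=2/5
symbol=b low=4/25 high=1/5

Derivation:
Step 1: interval [0/1, 1/1), width = 1/1 - 0/1 = 1/1
  'e': [0/1 + 1/1*0/1, 0/1 + 1/1*2/5) = [0/1, 2/5) <- contains code 9/50
  'b': [0/1 + 1/1*2/5, 0/1 + 1/1*1/2) = [2/5, 1/2)
  'd': [0/1 + 1/1*1/2, 0/1 + 1/1*1/1) = [1/2, 1/1)
  emit 'e', narrow to [0/1, 2/5)
Step 2: interval [0/1, 2/5), width = 2/5 - 0/1 = 2/5
  'e': [0/1 + 2/5*0/1, 0/1 + 2/5*2/5) = [0/1, 4/25)
  'b': [0/1 + 2/5*2/5, 0/1 + 2/5*1/2) = [4/25, 1/5) <- contains code 9/50
  'd': [0/1 + 2/5*1/2, 0/1 + 2/5*1/1) = [1/5, 2/5)
  emit 'b', narrow to [4/25, 1/5)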